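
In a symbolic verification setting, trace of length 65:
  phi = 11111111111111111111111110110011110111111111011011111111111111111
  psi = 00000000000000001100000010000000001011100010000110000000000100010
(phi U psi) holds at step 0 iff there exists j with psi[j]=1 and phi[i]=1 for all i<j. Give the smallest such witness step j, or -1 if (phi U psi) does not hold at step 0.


(phi U psi) at 0: need smallest j with psi[j]=1 and phi[i]=1 for all i in [0,j).
Scan from step 0:
  step 0: phi=1, psi=0 -> continue
  step 1: phi=1, psi=0 -> continue
  step 2: phi=1, psi=0 -> continue
  step 3: phi=1, psi=0 -> continue
  step 16: psi=1 and phi held for [0,16) -> witness found
Witness step = 16

16


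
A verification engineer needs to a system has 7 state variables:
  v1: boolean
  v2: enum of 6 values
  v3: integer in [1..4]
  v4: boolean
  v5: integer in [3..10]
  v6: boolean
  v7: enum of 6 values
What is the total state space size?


State space = product of domain sizes of all variables.
Domain sizes:
  v1 (boolean): 2
  v2 (enum of 6 values): 6
  v3 (integer in [1..4]): 4
  v4 (boolean): 2
  v5 (integer in [3..10]): 8
  v6 (boolean): 2
  v7 (enum of 6 values): 6
Product = 2 * 6 * 4 * 2 * 8 * 2 * 6 = 9216

9216


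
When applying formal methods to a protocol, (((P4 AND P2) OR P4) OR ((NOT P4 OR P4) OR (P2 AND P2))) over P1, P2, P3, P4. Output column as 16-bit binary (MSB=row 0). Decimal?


Formula: (((P4 AND P2) OR P4) OR ((NOT P4 OR P4) OR (P2 AND P2))) over P1, P2, P3, P4 (16 rows)
Evaluate each row (bits = P1,P2,P3,P4, MSB first):
  row 0 [0000]: (((0 AND 0) OR 0) OR ((NOT 0 OR 0) OR (0 AND 0))) -> 1
  row 1 [0001]: (((1 AND 0) OR 1) OR ((NOT 1 OR 1) OR (0 AND 0))) -> 1
  row 2 [0010]: (((0 AND 0) OR 0) OR ((NOT 0 OR 0) OR (0 AND 0))) -> 1
  row 3 [0011]: (((1 AND 0) OR 1) OR ((NOT 1 OR 1) OR (0 AND 0))) -> 1
  row 4 [0100]: (((0 AND 1) OR 0) OR ((NOT 0 OR 0) OR (1 AND 1))) -> 1
  row 5 [0101]: (((1 AND 1) OR 1) OR ((NOT 1 OR 1) OR (1 AND 1))) -> 1
  row 6 [0110]: (((0 AND 1) OR 0) OR ((NOT 0 OR 0) OR (1 AND 1))) -> 1
  row 7 [0111]: (((1 AND 1) OR 1) OR ((NOT 1 OR 1) OR (1 AND 1))) -> 1
  row 8 [1000]: (((0 AND 0) OR 0) OR ((NOT 0 OR 0) OR (0 AND 0))) -> 1
  row 9 [1001]: (((1 AND 0) OR 1) OR ((NOT 1 OR 1) OR (0 AND 0))) -> 1
  row 10 [1010]: (((0 AND 0) OR 0) OR ((NOT 0 OR 0) OR (0 AND 0))) -> 1
  row 11 [1011]: (((1 AND 0) OR 1) OR ((NOT 1 OR 1) OR (0 AND 0))) -> 1
  row 12 [1100]: (((0 AND 1) OR 0) OR ((NOT 0 OR 0) OR (1 AND 1))) -> 1
  row 13 [1101]: (((1 AND 1) OR 1) OR ((NOT 1 OR 1) OR (1 AND 1))) -> 1
  row 14 [1110]: (((0 AND 1) OR 0) OR ((NOT 0 OR 0) OR (1 AND 1))) -> 1
  row 15 [1111]: (((1 AND 1) OR 1) OR ((NOT 1 OR 1) OR (1 AND 1))) -> 1
Full result column, 4 rows per line (P1,P2 fixed per line; P3,P4 runs 00..11 left to right):
  rows 0-3 [P1,P2=00]: 1111  = hex F
  rows 4-7 [P1,P2=01]: 1111  = hex F
  rows 8-11 [P1,P2=10]: 1111  = hex F
  rows 12-15 [P1,P2=11]: 1111  = hex F
Output column (row 0 .. row 15) = 1111111111111111
Output column grouped in 4s = 1111 1111 1111 1111 = 0xFFFF
Convert to decimal digit by digit (value = value*16 + digit):
  F -> 15
  15*16 + 15 (F) = 255
  255*16 + 15 (F) = 4095
  4095*16 + 15 (F) = 65535
Decimal = 65535

65535


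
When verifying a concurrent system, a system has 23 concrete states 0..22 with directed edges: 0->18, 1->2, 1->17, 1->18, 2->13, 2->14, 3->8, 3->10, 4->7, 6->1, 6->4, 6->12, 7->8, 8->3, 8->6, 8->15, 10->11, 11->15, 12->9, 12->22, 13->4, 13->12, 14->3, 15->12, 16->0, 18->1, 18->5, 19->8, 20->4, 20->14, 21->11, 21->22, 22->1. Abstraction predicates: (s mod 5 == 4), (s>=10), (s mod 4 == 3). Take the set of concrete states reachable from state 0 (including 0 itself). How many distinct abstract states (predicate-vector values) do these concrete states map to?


BFS from 0:
Concrete reachable: {0, 1, 2, 3, 4, 5, 6, 7, 8, 9, 10, 11, 12, 13, 14, 15, 17, 18, 22}
Abstract via predicates (s mod 5 == 4), (s>=10), (s mod 4 == 3):
  (0,0,0) <- {0, 1, 2, 5, 6, 8}
  (0,0,1) <- {3, 7}
  (0,1,0) <- {10, 12, 13, 17, 18, 22}
  (0,1,1) <- {11, 15}
  (1,0,0) <- {4, 9}
  (1,1,0) <- {14}
Distinct abstract states = 6

6


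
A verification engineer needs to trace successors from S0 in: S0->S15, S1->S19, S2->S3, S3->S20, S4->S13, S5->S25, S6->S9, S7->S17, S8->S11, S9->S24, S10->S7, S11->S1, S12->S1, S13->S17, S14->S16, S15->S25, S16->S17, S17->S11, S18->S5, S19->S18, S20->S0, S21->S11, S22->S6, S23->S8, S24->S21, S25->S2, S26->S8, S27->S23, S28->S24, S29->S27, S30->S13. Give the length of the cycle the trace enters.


Trace from S0 until a state repeats:
  S0 -> S15 -> S25 -> S2 -> S3 -> S20 -> S0
S0 first seen at step 0, revisited at step 6.
Cycle length = 6 - 0 = 6

6


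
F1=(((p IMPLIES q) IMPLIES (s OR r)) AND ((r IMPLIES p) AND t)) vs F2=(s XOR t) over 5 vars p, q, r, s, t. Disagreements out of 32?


F1 = (((p IMPLIES q) IMPLIES (s OR r)) AND ((r IMPLIES p) AND t))
F2 = (s XOR t)
Evaluate both on each of 32 rows (bits = p,q,r,s,t):
  row 0 [00000]: F1=0 F2=0 -> 0
  row 1 [00001]: F1=0 F2=1 (differ) -> 1
  row 2 [00010]: F1=0 F2=1 (differ) -> 1
  row 3 [00011]: F1=1 F2=0 (differ) -> 1
  row 4 [00100]: F1=0 F2=0 -> 0
  row 5 [00101]: F1=0 F2=1 (differ) -> 1
  row 6 [00110]: F1=0 F2=1 (differ) -> 1
  row 7 [00111]: F1=0 F2=0 -> 0
  row 8 [01000]: F1=0 F2=0 -> 0
  row 9 [01001]: F1=0 F2=1 (differ) -> 1
  row 10 [01010]: F1=0 F2=1 (differ) -> 1
  row 11 [01011]: F1=1 F2=0 (differ) -> 1
  row 12 [01100]: F1=0 F2=0 -> 0
  row 13 [01101]: F1=0 F2=1 (differ) -> 1
  row 14 [01110]: F1=0 F2=1 (differ) -> 1
  row 15 [01111]: F1=0 F2=0 -> 0
  row 16 [10000]: F1=0 F2=0 -> 0
  row 17 [10001]: F1=1 F2=1 -> 0
  row 18 [10010]: F1=0 F2=1 (differ) -> 1
  row 19 [10011]: F1=1 F2=0 (differ) -> 1
  row 20 [10100]: F1=0 F2=0 -> 0
  row 21 [10101]: F1=1 F2=1 -> 0
  row 22 [10110]: F1=0 F2=1 (differ) -> 1
  row 23 [10111]: F1=1 F2=0 (differ) -> 1
  row 24 [11000]: F1=0 F2=0 -> 0
  row 25 [11001]: F1=0 F2=1 (differ) -> 1
  row 26 [11010]: F1=0 F2=1 (differ) -> 1
  row 27 [11011]: F1=1 F2=0 (differ) -> 1
  row 28 [11100]: F1=0 F2=0 -> 0
  row 29 [11101]: F1=1 F2=1 -> 0
  row 30 [11110]: F1=0 F2=1 (differ) -> 1
  row 31 [11111]: F1=1 F2=0 (differ) -> 1
Full result column, 8 rows per line (p,q fixed per line; r,s,t runs 000..111 left to right):
  rows 0-7 [p,q=00]: 01110110  (ones: 5)
  rows 8-15 [p,q=01]: 01110110  (ones: 5)
  rows 16-23 [p,q=10]: 00110011  (ones: 4)
  rows 24-31 [p,q=11]: 01110011  (ones: 5)
Disagreements = 5+5+4+5 = 19

19


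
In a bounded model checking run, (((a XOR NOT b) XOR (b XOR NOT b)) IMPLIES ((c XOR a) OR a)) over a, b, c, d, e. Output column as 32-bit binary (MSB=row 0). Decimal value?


Formula: (((a XOR NOT b) XOR (b XOR NOT b)) IMPLIES ((c XOR a) OR a)) over a, b, c, d, e (32 rows)
Evaluate each row (bits = a,b,c,d,e, MSB first):
  row 0 [00000]: (((0 XOR NOT 0) XOR (0 XOR NOT 0)) IMPLIES ((0 XOR 0) OR 0)) -> 1
  row 1 [00001]: (((0 XOR NOT 0) XOR (0 XOR NOT 0)) IMPLIES ((0 XOR 0) OR 0)) -> 1
  row 2 [00010]: (((0 XOR NOT 0) XOR (0 XOR NOT 0)) IMPLIES ((0 XOR 0) OR 0)) -> 1
  row 3 [00011]: (((0 XOR NOT 0) XOR (0 XOR NOT 0)) IMPLIES ((0 XOR 0) OR 0)) -> 1
  row 4 [00100]: (((0 XOR NOT 0) XOR (0 XOR NOT 0)) IMPLIES ((1 XOR 0) OR 0)) -> 1
  row 5 [00101]: (((0 XOR NOT 0) XOR (0 XOR NOT 0)) IMPLIES ((1 XOR 0) OR 0)) -> 1
  row 6 [00110]: (((0 XOR NOT 0) XOR (0 XOR NOT 0)) IMPLIES ((1 XOR 0) OR 0)) -> 1
  row 7 [00111]: (((0 XOR NOT 0) XOR (0 XOR NOT 0)) IMPLIES ((1 XOR 0) OR 0)) -> 1
  row 8 [01000]: (((0 XOR NOT 1) XOR (1 XOR NOT 1)) IMPLIES ((0 XOR 0) OR 0)) -> 0
  row 9 [01001]: (((0 XOR NOT 1) XOR (1 XOR NOT 1)) IMPLIES ((0 XOR 0) OR 0)) -> 0
  row 10 [01010]: (((0 XOR NOT 1) XOR (1 XOR NOT 1)) IMPLIES ((0 XOR 0) OR 0)) -> 0
  row 11 [01011]: (((0 XOR NOT 1) XOR (1 XOR NOT 1)) IMPLIES ((0 XOR 0) OR 0)) -> 0
  row 12 [01100]: (((0 XOR NOT 1) XOR (1 XOR NOT 1)) IMPLIES ((1 XOR 0) OR 0)) -> 1
  row 13 [01101]: (((0 XOR NOT 1) XOR (1 XOR NOT 1)) IMPLIES ((1 XOR 0) OR 0)) -> 1
  row 14 [01110]: (((0 XOR NOT 1) XOR (1 XOR NOT 1)) IMPLIES ((1 XOR 0) OR 0)) -> 1
  row 15 [01111]: (((0 XOR NOT 1) XOR (1 XOR NOT 1)) IMPLIES ((1 XOR 0) OR 0)) -> 1
  row 16 [10000]: (((1 XOR NOT 0) XOR (0 XOR NOT 0)) IMPLIES ((0 XOR 1) OR 1)) -> 1
  row 17 [10001]: (((1 XOR NOT 0) XOR (0 XOR NOT 0)) IMPLIES ((0 XOR 1) OR 1)) -> 1
  row 18 [10010]: (((1 XOR NOT 0) XOR (0 XOR NOT 0)) IMPLIES ((0 XOR 1) OR 1)) -> 1
  row 19 [10011]: (((1 XOR NOT 0) XOR (0 XOR NOT 0)) IMPLIES ((0 XOR 1) OR 1)) -> 1
  row 20 [10100]: (((1 XOR NOT 0) XOR (0 XOR NOT 0)) IMPLIES ((1 XOR 1) OR 1)) -> 1
  row 21 [10101]: (((1 XOR NOT 0) XOR (0 XOR NOT 0)) IMPLIES ((1 XOR 1) OR 1)) -> 1
  row 22 [10110]: (((1 XOR NOT 0) XOR (0 XOR NOT 0)) IMPLIES ((1 XOR 1) OR 1)) -> 1
  row 23 [10111]: (((1 XOR NOT 0) XOR (0 XOR NOT 0)) IMPLIES ((1 XOR 1) OR 1)) -> 1
  row 24 [11000]: (((1 XOR NOT 1) XOR (1 XOR NOT 1)) IMPLIES ((0 XOR 1) OR 1)) -> 1
  row 25 [11001]: (((1 XOR NOT 1) XOR (1 XOR NOT 1)) IMPLIES ((0 XOR 1) OR 1)) -> 1
  row 26 [11010]: (((1 XOR NOT 1) XOR (1 XOR NOT 1)) IMPLIES ((0 XOR 1) OR 1)) -> 1
  row 27 [11011]: (((1 XOR NOT 1) XOR (1 XOR NOT 1)) IMPLIES ((0 XOR 1) OR 1)) -> 1
  row 28 [11100]: (((1 XOR NOT 1) XOR (1 XOR NOT 1)) IMPLIES ((1 XOR 1) OR 1)) -> 1
  row 29 [11101]: (((1 XOR NOT 1) XOR (1 XOR NOT 1)) IMPLIES ((1 XOR 1) OR 1)) -> 1
  row 30 [11110]: (((1 XOR NOT 1) XOR (1 XOR NOT 1)) IMPLIES ((1 XOR 1) OR 1)) -> 1
  row 31 [11111]: (((1 XOR NOT 1) XOR (1 XOR NOT 1)) IMPLIES ((1 XOR 1) OR 1)) -> 1
Full result column, 4 rows per line (a,b,c fixed per line; d,e runs 00..11 left to right):
  rows 0-3 [a,b,c=000]: 1111  = hex F
  rows 4-7 [a,b,c=001]: 1111  = hex F
  rows 8-11 [a,b,c=010]: 0000  = hex 0
  rows 12-15 [a,b,c=011]: 1111  = hex F
  rows 16-19 [a,b,c=100]: 1111  = hex F
  rows 20-23 [a,b,c=101]: 1111  = hex F
  rows 24-27 [a,b,c=110]: 1111  = hex F
  rows 28-31 [a,b,c=111]: 1111  = hex F
Output column (row 0 .. row 31) = 11111111000011111111111111111111
Output column grouped in 4s = 1111 1111 0000 1111 1111 1111 1111 1111 = 0xFF0FFFFF
Convert to decimal digit by digit (value = value*16 + digit):
  F -> 15
  15*16 + 15 (F) = 255
  255*16 + 0 = 4080
  4080*16 + 15 (F) = 65295
  65295*16 + 15 (F) = 1044735
  1044735*16 + 15 (F) = 16715775
  16715775*16 + 15 (F) = 267452415
  267452415*16 + 15 (F) = 4279238655
Decimal = 4279238655

4279238655


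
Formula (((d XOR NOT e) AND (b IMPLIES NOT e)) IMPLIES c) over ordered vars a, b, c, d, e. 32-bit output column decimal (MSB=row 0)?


Formula: (((d XOR NOT e) AND (b IMPLIES NOT e)) IMPLIES c) over a, b, c, d, e (32 rows)
Evaluate each row (bits = a,b,c,d,e, MSB first):
  row 0 [00000]: (((0 XOR NOT 0) AND (0 IMPLIES NOT 0)) IMPLIES 0) -> 0
  row 1 [00001]: (((0 XOR NOT 1) AND (0 IMPLIES NOT 1)) IMPLIES 0) -> 1
  row 2 [00010]: (((1 XOR NOT 0) AND (0 IMPLIES NOT 0)) IMPLIES 0) -> 1
  row 3 [00011]: (((1 XOR NOT 1) AND (0 IMPLIES NOT 1)) IMPLIES 0) -> 0
  row 4 [00100]: (((0 XOR NOT 0) AND (0 IMPLIES NOT 0)) IMPLIES 1) -> 1
  row 5 [00101]: (((0 XOR NOT 1) AND (0 IMPLIES NOT 1)) IMPLIES 1) -> 1
  row 6 [00110]: (((1 XOR NOT 0) AND (0 IMPLIES NOT 0)) IMPLIES 1) -> 1
  row 7 [00111]: (((1 XOR NOT 1) AND (0 IMPLIES NOT 1)) IMPLIES 1) -> 1
  row 8 [01000]: (((0 XOR NOT 0) AND (1 IMPLIES NOT 0)) IMPLIES 0) -> 0
  row 9 [01001]: (((0 XOR NOT 1) AND (1 IMPLIES NOT 1)) IMPLIES 0) -> 1
  row 10 [01010]: (((1 XOR NOT 0) AND (1 IMPLIES NOT 0)) IMPLIES 0) -> 1
  row 11 [01011]: (((1 XOR NOT 1) AND (1 IMPLIES NOT 1)) IMPLIES 0) -> 1
  row 12 [01100]: (((0 XOR NOT 0) AND (1 IMPLIES NOT 0)) IMPLIES 1) -> 1
  row 13 [01101]: (((0 XOR NOT 1) AND (1 IMPLIES NOT 1)) IMPLIES 1) -> 1
  row 14 [01110]: (((1 XOR NOT 0) AND (1 IMPLIES NOT 0)) IMPLIES 1) -> 1
  row 15 [01111]: (((1 XOR NOT 1) AND (1 IMPLIES NOT 1)) IMPLIES 1) -> 1
  row 16 [10000]: (((0 XOR NOT 0) AND (0 IMPLIES NOT 0)) IMPLIES 0) -> 0
  row 17 [10001]: (((0 XOR NOT 1) AND (0 IMPLIES NOT 1)) IMPLIES 0) -> 1
  row 18 [10010]: (((1 XOR NOT 0) AND (0 IMPLIES NOT 0)) IMPLIES 0) -> 1
  row 19 [10011]: (((1 XOR NOT 1) AND (0 IMPLIES NOT 1)) IMPLIES 0) -> 0
  row 20 [10100]: (((0 XOR NOT 0) AND (0 IMPLIES NOT 0)) IMPLIES 1) -> 1
  row 21 [10101]: (((0 XOR NOT 1) AND (0 IMPLIES NOT 1)) IMPLIES 1) -> 1
  row 22 [10110]: (((1 XOR NOT 0) AND (0 IMPLIES NOT 0)) IMPLIES 1) -> 1
  row 23 [10111]: (((1 XOR NOT 1) AND (0 IMPLIES NOT 1)) IMPLIES 1) -> 1
  row 24 [11000]: (((0 XOR NOT 0) AND (1 IMPLIES NOT 0)) IMPLIES 0) -> 0
  row 25 [11001]: (((0 XOR NOT 1) AND (1 IMPLIES NOT 1)) IMPLIES 0) -> 1
  row 26 [11010]: (((1 XOR NOT 0) AND (1 IMPLIES NOT 0)) IMPLIES 0) -> 1
  row 27 [11011]: (((1 XOR NOT 1) AND (1 IMPLIES NOT 1)) IMPLIES 0) -> 1
  row 28 [11100]: (((0 XOR NOT 0) AND (1 IMPLIES NOT 0)) IMPLIES 1) -> 1
  row 29 [11101]: (((0 XOR NOT 1) AND (1 IMPLIES NOT 1)) IMPLIES 1) -> 1
  row 30 [11110]: (((1 XOR NOT 0) AND (1 IMPLIES NOT 0)) IMPLIES 1) -> 1
  row 31 [11111]: (((1 XOR NOT 1) AND (1 IMPLIES NOT 1)) IMPLIES 1) -> 1
Full result column, 4 rows per line (a,b,c fixed per line; d,e runs 00..11 left to right):
  rows 0-3 [a,b,c=000]: 0110  = hex 6
  rows 4-7 [a,b,c=001]: 1111  = hex F
  rows 8-11 [a,b,c=010]: 0111  = hex 7
  rows 12-15 [a,b,c=011]: 1111  = hex F
  rows 16-19 [a,b,c=100]: 0110  = hex 6
  rows 20-23 [a,b,c=101]: 1111  = hex F
  rows 24-27 [a,b,c=110]: 0111  = hex 7
  rows 28-31 [a,b,c=111]: 1111  = hex F
Output column (row 0 .. row 31) = 01101111011111110110111101111111
Output column grouped in 4s = 0110 1111 0111 1111 0110 1111 0111 1111 = 0x6F7F6F7F
Convert to decimal digit by digit (value = value*16 + digit):
  6 -> 6
  6*16 + 15 (F) = 111
  111*16 + 7 = 1783
  1783*16 + 15 (F) = 28543
  28543*16 + 6 = 456694
  456694*16 + 15 (F) = 7307119
  7307119*16 + 7 = 116913911
  116913911*16 + 15 (F) = 1870622591
Decimal = 1870622591

1870622591


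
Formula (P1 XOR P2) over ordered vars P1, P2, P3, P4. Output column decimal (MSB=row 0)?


Formula: (P1 XOR P2) over P1, P2, P3, P4 (16 rows)
Evaluate each row (bits = P1,P2,P3,P4, MSB first):
  row 0 [0000]: (0 XOR 0) -> 0
  row 1 [0001]: (0 XOR 0) -> 0
  row 2 [0010]: (0 XOR 0) -> 0
  row 3 [0011]: (0 XOR 0) -> 0
  row 4 [0100]: (0 XOR 1) -> 1
  row 5 [0101]: (0 XOR 1) -> 1
  row 6 [0110]: (0 XOR 1) -> 1
  row 7 [0111]: (0 XOR 1) -> 1
  row 8 [1000]: (1 XOR 0) -> 1
  row 9 [1001]: (1 XOR 0) -> 1
  row 10 [1010]: (1 XOR 0) -> 1
  row 11 [1011]: (1 XOR 0) -> 1
  row 12 [1100]: (1 XOR 1) -> 0
  row 13 [1101]: (1 XOR 1) -> 0
  row 14 [1110]: (1 XOR 1) -> 0
  row 15 [1111]: (1 XOR 1) -> 0
Full result column, 4 rows per line (P1,P2 fixed per line; P3,P4 runs 00..11 left to right):
  rows 0-3 [P1,P2=00]: 0000  = hex 0
  rows 4-7 [P1,P2=01]: 1111  = hex F
  rows 8-11 [P1,P2=10]: 1111  = hex F
  rows 12-15 [P1,P2=11]: 0000  = hex 0
Output column (row 0 .. row 15) = 0000111111110000
Output column grouped in 4s = 0000 1111 1111 0000 = 0x0FF0
Convert to decimal digit by digit (value = value*16 + digit):
  0 -> 0
  0*16 + 15 (F) = 15
  15*16 + 15 (F) = 255
  255*16 + 0 = 4080
Decimal = 4080

4080


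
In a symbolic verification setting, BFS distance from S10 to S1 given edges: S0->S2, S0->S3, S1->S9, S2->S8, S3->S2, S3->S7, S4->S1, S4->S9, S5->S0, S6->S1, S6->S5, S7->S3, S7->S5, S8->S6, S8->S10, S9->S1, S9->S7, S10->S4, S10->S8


BFS layer-by-layer from S10:
  dist 0: {S10}
  dist 1: {S4, S8}
  dist 2: {S1, S6, S9}
  -> S1 reached at distance 2
Shortest path length = 2

2


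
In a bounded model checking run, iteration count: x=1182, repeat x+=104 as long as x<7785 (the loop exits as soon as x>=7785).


Step 1: x goes from 1182 toward 7785 by 104; the body runs while x<7785, so iterations = ceil((bound-start)/step)
Step 2: Distance=6603
Step 3: ceil(6603/104)=64

64


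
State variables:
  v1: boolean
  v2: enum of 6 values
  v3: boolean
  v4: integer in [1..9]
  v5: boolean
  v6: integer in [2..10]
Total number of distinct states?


State space = product of domain sizes of all variables.
Domain sizes:
  v1 (boolean): 2
  v2 (enum of 6 values): 6
  v3 (boolean): 2
  v4 (integer in [1..9]): 9
  v5 (boolean): 2
  v6 (integer in [2..10]): 9
Product = 2 * 6 * 2 * 9 * 2 * 9 = 3888

3888


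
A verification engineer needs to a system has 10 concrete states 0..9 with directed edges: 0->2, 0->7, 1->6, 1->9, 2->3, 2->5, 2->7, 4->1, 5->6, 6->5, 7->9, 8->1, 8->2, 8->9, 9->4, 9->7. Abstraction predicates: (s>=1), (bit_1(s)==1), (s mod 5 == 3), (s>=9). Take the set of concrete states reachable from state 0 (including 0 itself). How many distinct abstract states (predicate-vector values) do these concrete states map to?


BFS from 0:
Concrete reachable: {0, 1, 2, 3, 4, 5, 6, 7, 9}
Abstract via predicates (s>=1), (bit_1(s)==1), (s mod 5 == 3), (s>=9):
  (0,0,0,0) <- {0}
  (1,0,0,0) <- {1, 4, 5}
  (1,0,0,1) <- {9}
  (1,1,0,0) <- {2, 6, 7}
  (1,1,1,0) <- {3}
Distinct abstract states = 5

5


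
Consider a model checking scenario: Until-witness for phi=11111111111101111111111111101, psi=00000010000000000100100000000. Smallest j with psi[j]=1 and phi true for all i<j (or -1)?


(phi U psi) at 0: need smallest j with psi[j]=1 and phi[i]=1 for all i in [0,j).
Scan from step 0:
  step 0: phi=1, psi=0 -> continue
  step 1: phi=1, psi=0 -> continue
  step 2: phi=1, psi=0 -> continue
  step 3: phi=1, psi=0 -> continue
  step 6: psi=1 and phi held for [0,6) -> witness found
Witness step = 6

6


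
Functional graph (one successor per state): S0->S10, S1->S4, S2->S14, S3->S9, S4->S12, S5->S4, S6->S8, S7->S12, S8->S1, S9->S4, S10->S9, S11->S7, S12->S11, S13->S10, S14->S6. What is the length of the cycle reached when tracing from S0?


Trace from S0 until a state repeats:
  S0 -> S10 -> S9 -> S4 -> S12 -> S11 -> S7 -> S12
S12 first seen at step 4, revisited at step 7.
Cycle length = 7 - 4 = 3

3


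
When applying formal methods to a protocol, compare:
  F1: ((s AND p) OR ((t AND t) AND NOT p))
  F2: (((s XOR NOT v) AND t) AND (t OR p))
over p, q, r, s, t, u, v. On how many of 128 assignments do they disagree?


F1 = ((s AND p) OR ((t AND t) AND NOT p))
F2 = (((s XOR NOT v) AND t) AND (t OR p))
Evaluate both on each of 128 rows (bits = p,q,r,s,t,u,v):
  row 0 [0000000]: F1=0 F2=0 -> 0
  row 1 [0000001]: F1=0 F2=0 -> 0
  row 2 [0000010]: F1=0 F2=0 -> 0
  row 3 [0000011]: F1=0 F2=0 -> 0
  row 4 [0000100]: F1=1 F2=1 -> 0
  (every remaining row is evaluated the same way; all 128 results are listed next)
Full result column, 8 rows per line (p,q,r,s fixed per line; t,u,v runs 000..111 left to right):
  rows 0-7 [p,q,r,s=0000]: 00000101  (ones: 2)
  rows 8-15 [p,q,r,s=0001]: 00001010  (ones: 2)
  rows 16-23 [p,q,r,s=0010]: 00000101  (ones: 2)
  rows 24-31 [p,q,r,s=0011]: 00001010  (ones: 2)
  rows 32-39 [p,q,r,s=0100]: 00000101  (ones: 2)
  rows 40-47 [p,q,r,s=0101]: 00001010  (ones: 2)
  rows 48-55 [p,q,r,s=0110]: 00000101  (ones: 2)
  rows 56-63 [p,q,r,s=0111]: 00001010  (ones: 2)
  rows 64-71 [p,q,r,s=1000]: 00001010  (ones: 2)
  rows 72-79 [p,q,r,s=1001]: 11111010  (ones: 6)
  rows 80-87 [p,q,r,s=1010]: 00001010  (ones: 2)
  rows 88-95 [p,q,r,s=1011]: 11111010  (ones: 6)
  rows 96-103 [p,q,r,s=1100]: 00001010  (ones: 2)
  rows 104-111 [p,q,r,s=1101]: 11111010  (ones: 6)
  rows 112-119 [p,q,r,s=1110]: 00001010  (ones: 2)
  rows 120-127 [p,q,r,s=1111]: 11111010  (ones: 6)
Disagreements = 2+2+2+2+2+2+2+2+2+6+2+6+2+6+2+6 = 48

48


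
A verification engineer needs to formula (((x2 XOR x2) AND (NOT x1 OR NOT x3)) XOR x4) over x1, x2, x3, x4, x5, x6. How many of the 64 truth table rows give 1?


Formula: (((x2 XOR x2) AND (NOT x1 OR NOT x3)) XOR x4) over 6 vars (64 rows)
Evaluate each row (x1, x2, x3, x4, x5, x6 as bits, MSB first):
  row 0 [000000]: (((0 XOR 0) AND (NOT 0 OR NOT 0)) XOR 0) -> 0
  row 1 [000001]: (((0 XOR 0) AND (NOT 0 OR NOT 0)) XOR 0) -> 0
  row 2 [000010]: (((0 XOR 0) AND (NOT 0 OR NOT 0)) XOR 0) -> 0
  row 3 [000011]: (((0 XOR 0) AND (NOT 0 OR NOT 0)) XOR 0) -> 0
  row 4 [000100]: (((0 XOR 0) AND (NOT 0 OR NOT 0)) XOR 1) -> 1
  (every remaining row is evaluated the same way; all 64 results are listed next)
Full result column, 8 rows per line (x1,x2,x3 fixed per line; x4,x5,x6 runs 000..111 left to right):
  rows 0-7 [x1,x2,x3=000]: 00001111  (ones: 4)
  rows 8-15 [x1,x2,x3=001]: 00001111  (ones: 4)
  rows 16-23 [x1,x2,x3=010]: 00001111  (ones: 4)
  rows 24-31 [x1,x2,x3=011]: 00001111  (ones: 4)
  rows 32-39 [x1,x2,x3=100]: 00001111  (ones: 4)
  rows 40-47 [x1,x2,x3=101]: 00001111  (ones: 4)
  rows 48-55 [x1,x2,x3=110]: 00001111  (ones: 4)
  rows 56-63 [x1,x2,x3=111]: 00001111  (ones: 4)
Count of 1-rows = 4+4+4+4+4+4+4+4 = 32

32


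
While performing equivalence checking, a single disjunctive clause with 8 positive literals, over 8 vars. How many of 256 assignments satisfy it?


Step 1: Total=2^8=256
Step 2: Unsat when all 8 false: 2^0=1
Step 3: Sat=256-1=255

255


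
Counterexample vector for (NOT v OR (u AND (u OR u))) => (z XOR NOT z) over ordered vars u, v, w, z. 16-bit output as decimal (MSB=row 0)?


F1 = (NOT v OR (u AND (u OR u)))
F2 = (z XOR NOT z)
Counterexample to F1=>F2 is where F1=1 and F2=0.
Evaluate each row (bits = u,v,w,z, MSB first):
  row 0 [0000]: F1=1 F2=1 -> F1&~F2 -> 0
  row 1 [0001]: F1=1 F2=1 -> F1&~F2 -> 0
  row 2 [0010]: F1=1 F2=1 -> F1&~F2 -> 0
  row 3 [0011]: F1=1 F2=1 -> F1&~F2 -> 0
  row 4 [0100]: F1=0 F2=1 -> F1&~F2 -> 0
  row 5 [0101]: F1=0 F2=1 -> F1&~F2 -> 0
  row 6 [0110]: F1=0 F2=1 -> F1&~F2 -> 0
  row 7 [0111]: F1=0 F2=1 -> F1&~F2 -> 0
  row 8 [1000]: F1=1 F2=1 -> F1&~F2 -> 0
  row 9 [1001]: F1=1 F2=1 -> F1&~F2 -> 0
  row 10 [1010]: F1=1 F2=1 -> F1&~F2 -> 0
  row 11 [1011]: F1=1 F2=1 -> F1&~F2 -> 0
  row 12 [1100]: F1=1 F2=1 -> F1&~F2 -> 0
  row 13 [1101]: F1=1 F2=1 -> F1&~F2 -> 0
  row 14 [1110]: F1=1 F2=1 -> F1&~F2 -> 0
  row 15 [1111]: F1=1 F2=1 -> F1&~F2 -> 0
Full result column, 4 rows per line (u,v fixed per line; w,z runs 00..11 left to right):
  rows 0-3 [u,v=00]: 0000  = hex 0
  rows 4-7 [u,v=01]: 0000  = hex 0
  rows 8-11 [u,v=10]: 0000  = hex 0
  rows 12-15 [u,v=11]: 0000  = hex 0
Counterexample vector (row 0 .. row 15) = 0000000000000000
Output column grouped in 4s = 0000 0000 0000 0000 = 0x0000
Convert to decimal digit by digit (value = value*16 + digit):
  0 -> 0
  0*16 + 0 = 0
  0*16 + 0 = 0
  0*16 + 0 = 0
Decimal = 0

0


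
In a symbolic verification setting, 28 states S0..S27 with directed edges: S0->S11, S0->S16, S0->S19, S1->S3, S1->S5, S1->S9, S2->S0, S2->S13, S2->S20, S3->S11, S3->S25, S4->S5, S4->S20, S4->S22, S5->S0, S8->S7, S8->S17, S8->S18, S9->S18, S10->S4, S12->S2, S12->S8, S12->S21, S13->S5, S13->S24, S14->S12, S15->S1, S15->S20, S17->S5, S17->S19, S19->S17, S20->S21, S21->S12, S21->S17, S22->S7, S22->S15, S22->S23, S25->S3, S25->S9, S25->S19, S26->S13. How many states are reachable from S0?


BFS from S0:
  layer 0: {S0}
  layer 1: {S11, S16, S19}
  layer 2: {S17}
  layer 3: {S5}
Reachable set: {S0, S5, S11, S16, S17, S19}
Count = 6

6


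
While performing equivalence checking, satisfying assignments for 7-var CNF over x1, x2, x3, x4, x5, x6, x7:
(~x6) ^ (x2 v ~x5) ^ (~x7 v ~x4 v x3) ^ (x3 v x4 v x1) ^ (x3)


CNF with 5 clauses over 7 vars (128 assignments).
An assignment satisfies CNF iff every clause has >=1 true literal.
Check each row (bits = x1,x2,x3,x4,x5,x6,x7; clause T/F shown):
  row 0 [0000000]: clauses=TTTFF -> 0
  row 1 [0000001]: clauses=TTTFF -> 0
  row 2 [0000010]: clauses=FTTFF -> 0
  row 3 [0000011]: clauses=FTTFF -> 0
  row 4 [0000100]: clauses=TFTFF -> 0
  (every remaining row is evaluated the same way; all 128 results are listed next)
Full result column, 8 rows per line (x1,x2,x3,x4 fixed per line; x5,x6,x7 runs 000..111 left to right):
  rows 0-7 [x1,x2,x3,x4=0000]: 00000000  (ones: 0)
  rows 8-15 [x1,x2,x3,x4=0001]: 00000000  (ones: 0)
  rows 16-23 [x1,x2,x3,x4=0010]: 11000000  (ones: 2)
  rows 24-31 [x1,x2,x3,x4=0011]: 11000000  (ones: 2)
  rows 32-39 [x1,x2,x3,x4=0100]: 00000000  (ones: 0)
  rows 40-47 [x1,x2,x3,x4=0101]: 00000000  (ones: 0)
  rows 48-55 [x1,x2,x3,x4=0110]: 11001100  (ones: 4)
  rows 56-63 [x1,x2,x3,x4=0111]: 11001100  (ones: 4)
  rows 64-71 [x1,x2,x3,x4=1000]: 00000000  (ones: 0)
  rows 72-79 [x1,x2,x3,x4=1001]: 00000000  (ones: 0)
  rows 80-87 [x1,x2,x3,x4=1010]: 11000000  (ones: 2)
  rows 88-95 [x1,x2,x3,x4=1011]: 11000000  (ones: 2)
  rows 96-103 [x1,x2,x3,x4=1100]: 00000000  (ones: 0)
  rows 104-111 [x1,x2,x3,x4=1101]: 00000000  (ones: 0)
  rows 112-119 [x1,x2,x3,x4=1110]: 11001100  (ones: 4)
  rows 120-127 [x1,x2,x3,x4=1111]: 11001100  (ones: 4)
Satisfying assignments = 0+0+2+2+0+0+4+4+0+0+2+2+0+0+4+4 = 24

24


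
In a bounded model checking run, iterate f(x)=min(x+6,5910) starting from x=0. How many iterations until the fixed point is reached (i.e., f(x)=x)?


Step 1: x=0, cap=5910, increment=6
Step 2: x grows by 6 each step until capped at 5910; fixed point is x=5910
Step 3: iterations = ceil(5910/6) = 985

985


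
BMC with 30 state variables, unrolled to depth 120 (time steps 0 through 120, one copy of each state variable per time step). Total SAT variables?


BMC unrolls to depth k, creating one copy of each state var for steps 0..k.
Step count = 120 + 1 = 121 (steps 0 through 120)
Vars per step = 30
Total = 30 * 121 = 3630

3630


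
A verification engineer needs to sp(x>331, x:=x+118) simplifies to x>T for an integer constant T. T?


Formula: sp(P, x:=E) = exists old_x. (x = E[old_x/x]) AND P[old_x/x] (old_x is the value of x before the assignment; eliminate old_x by solving x = E[old_x/x] for old_x)
Step 1: Precondition P: x>331, i.e. old_x > 331
Step 2: Assignment gives x = old_x + 118, so old_x = x - 118
Step 3: Substitute into P: x - 118 > 331
Step 4: Simplify: x > 331+118 = 449

449


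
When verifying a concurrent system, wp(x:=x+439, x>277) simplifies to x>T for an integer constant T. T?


Formula: wp(x:=E, P) = P[E/x] (substitute E for x in postcondition)
Step 1: Postcondition: x>277
Step 2: Substitute x+439 for x: x+439>277
Step 3: Solve for x: x > 277-439 = -162

-162


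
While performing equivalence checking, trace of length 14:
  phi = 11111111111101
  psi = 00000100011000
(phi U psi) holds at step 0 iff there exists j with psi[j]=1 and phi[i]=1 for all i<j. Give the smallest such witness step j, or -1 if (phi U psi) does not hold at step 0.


(phi U psi) at 0: need smallest j with psi[j]=1 and phi[i]=1 for all i in [0,j).
Scan from step 0:
  step 0: phi=1, psi=0 -> continue
  step 1: phi=1, psi=0 -> continue
  step 2: phi=1, psi=0 -> continue
  step 3: phi=1, psi=0 -> continue
  step 5: psi=1 and phi held for [0,5) -> witness found
Witness step = 5

5


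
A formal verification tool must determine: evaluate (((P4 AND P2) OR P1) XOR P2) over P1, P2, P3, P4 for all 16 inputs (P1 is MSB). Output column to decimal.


Formula: (((P4 AND P2) OR P1) XOR P2) over P1, P2, P3, P4 (16 rows)
Evaluate each row (bits = P1,P2,P3,P4, MSB first):
  row 0 [0000]: (((0 AND 0) OR 0) XOR 0) -> 0
  row 1 [0001]: (((1 AND 0) OR 0) XOR 0) -> 0
  row 2 [0010]: (((0 AND 0) OR 0) XOR 0) -> 0
  row 3 [0011]: (((1 AND 0) OR 0) XOR 0) -> 0
  row 4 [0100]: (((0 AND 1) OR 0) XOR 1) -> 1
  row 5 [0101]: (((1 AND 1) OR 0) XOR 1) -> 0
  row 6 [0110]: (((0 AND 1) OR 0) XOR 1) -> 1
  row 7 [0111]: (((1 AND 1) OR 0) XOR 1) -> 0
  row 8 [1000]: (((0 AND 0) OR 1) XOR 0) -> 1
  row 9 [1001]: (((1 AND 0) OR 1) XOR 0) -> 1
  row 10 [1010]: (((0 AND 0) OR 1) XOR 0) -> 1
  row 11 [1011]: (((1 AND 0) OR 1) XOR 0) -> 1
  row 12 [1100]: (((0 AND 1) OR 1) XOR 1) -> 0
  row 13 [1101]: (((1 AND 1) OR 1) XOR 1) -> 0
  row 14 [1110]: (((0 AND 1) OR 1) XOR 1) -> 0
  row 15 [1111]: (((1 AND 1) OR 1) XOR 1) -> 0
Full result column, 4 rows per line (P1,P2 fixed per line; P3,P4 runs 00..11 left to right):
  rows 0-3 [P1,P2=00]: 0000  = hex 0
  rows 4-7 [P1,P2=01]: 1010  = hex A
  rows 8-11 [P1,P2=10]: 1111  = hex F
  rows 12-15 [P1,P2=11]: 0000  = hex 0
Output column (row 0 .. row 15) = 0000101011110000
Output column grouped in 4s = 0000 1010 1111 0000 = 0x0AF0
Convert to decimal digit by digit (value = value*16 + digit):
  0 -> 0
  0*16 + 10 (A) = 10
  10*16 + 15 (F) = 175
  175*16 + 0 = 2800
Decimal = 2800

2800


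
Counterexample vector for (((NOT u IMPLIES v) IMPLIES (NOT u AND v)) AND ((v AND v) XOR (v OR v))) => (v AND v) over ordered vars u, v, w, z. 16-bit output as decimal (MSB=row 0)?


F1 = (((NOT u IMPLIES v) IMPLIES (NOT u AND v)) AND ((v AND v) XOR (v OR v)))
F2 = (v AND v)
Counterexample to F1=>F2 is where F1=1 and F2=0.
Evaluate each row (bits = u,v,w,z, MSB first):
  row 0 [0000]: F1=0 F2=0 -> F1&~F2 -> 0
  row 1 [0001]: F1=0 F2=0 -> F1&~F2 -> 0
  row 2 [0010]: F1=0 F2=0 -> F1&~F2 -> 0
  row 3 [0011]: F1=0 F2=0 -> F1&~F2 -> 0
  row 4 [0100]: F1=0 F2=1 -> F1&~F2 -> 0
  row 5 [0101]: F1=0 F2=1 -> F1&~F2 -> 0
  row 6 [0110]: F1=0 F2=1 -> F1&~F2 -> 0
  row 7 [0111]: F1=0 F2=1 -> F1&~F2 -> 0
  row 8 [1000]: F1=0 F2=0 -> F1&~F2 -> 0
  row 9 [1001]: F1=0 F2=0 -> F1&~F2 -> 0
  row 10 [1010]: F1=0 F2=0 -> F1&~F2 -> 0
  row 11 [1011]: F1=0 F2=0 -> F1&~F2 -> 0
  row 12 [1100]: F1=0 F2=1 -> F1&~F2 -> 0
  row 13 [1101]: F1=0 F2=1 -> F1&~F2 -> 0
  row 14 [1110]: F1=0 F2=1 -> F1&~F2 -> 0
  row 15 [1111]: F1=0 F2=1 -> F1&~F2 -> 0
Full result column, 4 rows per line (u,v fixed per line; w,z runs 00..11 left to right):
  rows 0-3 [u,v=00]: 0000  = hex 0
  rows 4-7 [u,v=01]: 0000  = hex 0
  rows 8-11 [u,v=10]: 0000  = hex 0
  rows 12-15 [u,v=11]: 0000  = hex 0
Counterexample vector (row 0 .. row 15) = 0000000000000000
Output column grouped in 4s = 0000 0000 0000 0000 = 0x0000
Convert to decimal digit by digit (value = value*16 + digit):
  0 -> 0
  0*16 + 0 = 0
  0*16 + 0 = 0
  0*16 + 0 = 0
Decimal = 0

0


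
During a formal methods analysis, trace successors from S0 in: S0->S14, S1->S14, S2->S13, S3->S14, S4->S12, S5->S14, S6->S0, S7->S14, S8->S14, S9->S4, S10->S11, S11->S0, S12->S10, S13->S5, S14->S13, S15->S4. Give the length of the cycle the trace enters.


Trace from S0 until a state repeats:
  S0 -> S14 -> S13 -> S5 -> S14
S14 first seen at step 1, revisited at step 4.
Cycle length = 4 - 1 = 3

3


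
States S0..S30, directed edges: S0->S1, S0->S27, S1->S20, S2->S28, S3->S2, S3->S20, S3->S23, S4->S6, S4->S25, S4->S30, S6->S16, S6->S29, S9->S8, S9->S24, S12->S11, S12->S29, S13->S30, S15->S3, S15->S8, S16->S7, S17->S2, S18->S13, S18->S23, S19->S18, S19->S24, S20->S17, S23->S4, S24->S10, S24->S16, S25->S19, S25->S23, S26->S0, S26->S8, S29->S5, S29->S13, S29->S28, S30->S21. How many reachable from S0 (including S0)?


BFS from S0:
  layer 0: {S0}
  layer 1: {S1, S27}
  layer 2: {S20}
  layer 3: {S17}
  layer 4: {S2}
  layer 5: {S28}
Reachable set: {S0, S1, S2, S17, S20, S27, S28}
Count = 7

7


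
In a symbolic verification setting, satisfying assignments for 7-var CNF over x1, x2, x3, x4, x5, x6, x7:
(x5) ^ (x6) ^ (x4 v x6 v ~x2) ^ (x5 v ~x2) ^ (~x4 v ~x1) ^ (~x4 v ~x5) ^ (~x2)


CNF with 7 clauses over 7 vars (128 assignments).
An assignment satisfies CNF iff every clause has >=1 true literal.
Check each row (bits = x1,x2,x3,x4,x5,x6,x7; clause T/F shown):
  row 0 [0000000]: clauses=FFTTTTT -> 0
  row 1 [0000001]: clauses=FFTTTTT -> 0
  row 2 [0000010]: clauses=FTTTTTT -> 0
  row 3 [0000011]: clauses=FTTTTTT -> 0
  row 4 [0000100]: clauses=TFTTTTT -> 0
  (every remaining row is evaluated the same way; all 128 results are listed next)
Full result column, 8 rows per line (x1,x2,x3,x4 fixed per line; x5,x6,x7 runs 000..111 left to right):
  rows 0-7 [x1,x2,x3,x4=0000]: 00000011  (ones: 2)
  rows 8-15 [x1,x2,x3,x4=0001]: 00000000  (ones: 0)
  rows 16-23 [x1,x2,x3,x4=0010]: 00000011  (ones: 2)
  rows 24-31 [x1,x2,x3,x4=0011]: 00000000  (ones: 0)
  rows 32-39 [x1,x2,x3,x4=0100]: 00000000  (ones: 0)
  rows 40-47 [x1,x2,x3,x4=0101]: 00000000  (ones: 0)
  rows 48-55 [x1,x2,x3,x4=0110]: 00000000  (ones: 0)
  rows 56-63 [x1,x2,x3,x4=0111]: 00000000  (ones: 0)
  rows 64-71 [x1,x2,x3,x4=1000]: 00000011  (ones: 2)
  rows 72-79 [x1,x2,x3,x4=1001]: 00000000  (ones: 0)
  rows 80-87 [x1,x2,x3,x4=1010]: 00000011  (ones: 2)
  rows 88-95 [x1,x2,x3,x4=1011]: 00000000  (ones: 0)
  rows 96-103 [x1,x2,x3,x4=1100]: 00000000  (ones: 0)
  rows 104-111 [x1,x2,x3,x4=1101]: 00000000  (ones: 0)
  rows 112-119 [x1,x2,x3,x4=1110]: 00000000  (ones: 0)
  rows 120-127 [x1,x2,x3,x4=1111]: 00000000  (ones: 0)
Satisfying assignments = 2+0+2+0+0+0+0+0+2+0+2+0+0+0+0+0 = 8

8


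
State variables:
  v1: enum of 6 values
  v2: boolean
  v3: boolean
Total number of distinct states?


State space = product of domain sizes of all variables.
Domain sizes:
  v1 (enum of 6 values): 6
  v2 (boolean): 2
  v3 (boolean): 2
Product = 6 * 2 * 2 = 24

24


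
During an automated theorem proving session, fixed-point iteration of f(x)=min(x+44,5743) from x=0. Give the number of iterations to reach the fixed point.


Step 1: x=0, cap=5743, increment=44
Step 2: x grows by 44 each step until capped at 5743; fixed point is x=5743
Step 3: iterations = ceil(5743/44) = 131

131


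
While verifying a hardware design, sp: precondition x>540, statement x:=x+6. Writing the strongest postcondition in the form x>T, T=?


Formula: sp(P, x:=E) = exists old_x. (x = E[old_x/x]) AND P[old_x/x] (old_x is the value of x before the assignment; eliminate old_x by solving x = E[old_x/x] for old_x)
Step 1: Precondition P: x>540, i.e. old_x > 540
Step 2: Assignment gives x = old_x + 6, so old_x = x - 6
Step 3: Substitute into P: x - 6 > 540
Step 4: Simplify: x > 540+6 = 546

546


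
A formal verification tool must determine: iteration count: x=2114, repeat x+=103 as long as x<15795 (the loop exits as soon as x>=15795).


Step 1: x goes from 2114 toward 15795 by 103; the body runs while x<15795, so iterations = ceil((bound-start)/step)
Step 2: Distance=13681
Step 3: ceil(13681/103)=133

133


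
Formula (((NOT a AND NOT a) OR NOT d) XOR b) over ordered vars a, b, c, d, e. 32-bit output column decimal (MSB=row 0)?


Formula: (((NOT a AND NOT a) OR NOT d) XOR b) over a, b, c, d, e (32 rows)
Evaluate each row (bits = a,b,c,d,e, MSB first):
  row 0 [00000]: (((NOT 0 AND NOT 0) OR NOT 0) XOR 0) -> 1
  row 1 [00001]: (((NOT 0 AND NOT 0) OR NOT 0) XOR 0) -> 1
  row 2 [00010]: (((NOT 0 AND NOT 0) OR NOT 1) XOR 0) -> 1
  row 3 [00011]: (((NOT 0 AND NOT 0) OR NOT 1) XOR 0) -> 1
  row 4 [00100]: (((NOT 0 AND NOT 0) OR NOT 0) XOR 0) -> 1
  row 5 [00101]: (((NOT 0 AND NOT 0) OR NOT 0) XOR 0) -> 1
  row 6 [00110]: (((NOT 0 AND NOT 0) OR NOT 1) XOR 0) -> 1
  row 7 [00111]: (((NOT 0 AND NOT 0) OR NOT 1) XOR 0) -> 1
  row 8 [01000]: (((NOT 0 AND NOT 0) OR NOT 0) XOR 1) -> 0
  row 9 [01001]: (((NOT 0 AND NOT 0) OR NOT 0) XOR 1) -> 0
  row 10 [01010]: (((NOT 0 AND NOT 0) OR NOT 1) XOR 1) -> 0
  row 11 [01011]: (((NOT 0 AND NOT 0) OR NOT 1) XOR 1) -> 0
  row 12 [01100]: (((NOT 0 AND NOT 0) OR NOT 0) XOR 1) -> 0
  row 13 [01101]: (((NOT 0 AND NOT 0) OR NOT 0) XOR 1) -> 0
  row 14 [01110]: (((NOT 0 AND NOT 0) OR NOT 1) XOR 1) -> 0
  row 15 [01111]: (((NOT 0 AND NOT 0) OR NOT 1) XOR 1) -> 0
  row 16 [10000]: (((NOT 1 AND NOT 1) OR NOT 0) XOR 0) -> 1
  row 17 [10001]: (((NOT 1 AND NOT 1) OR NOT 0) XOR 0) -> 1
  row 18 [10010]: (((NOT 1 AND NOT 1) OR NOT 1) XOR 0) -> 0
  row 19 [10011]: (((NOT 1 AND NOT 1) OR NOT 1) XOR 0) -> 0
  row 20 [10100]: (((NOT 1 AND NOT 1) OR NOT 0) XOR 0) -> 1
  row 21 [10101]: (((NOT 1 AND NOT 1) OR NOT 0) XOR 0) -> 1
  row 22 [10110]: (((NOT 1 AND NOT 1) OR NOT 1) XOR 0) -> 0
  row 23 [10111]: (((NOT 1 AND NOT 1) OR NOT 1) XOR 0) -> 0
  row 24 [11000]: (((NOT 1 AND NOT 1) OR NOT 0) XOR 1) -> 0
  row 25 [11001]: (((NOT 1 AND NOT 1) OR NOT 0) XOR 1) -> 0
  row 26 [11010]: (((NOT 1 AND NOT 1) OR NOT 1) XOR 1) -> 1
  row 27 [11011]: (((NOT 1 AND NOT 1) OR NOT 1) XOR 1) -> 1
  row 28 [11100]: (((NOT 1 AND NOT 1) OR NOT 0) XOR 1) -> 0
  row 29 [11101]: (((NOT 1 AND NOT 1) OR NOT 0) XOR 1) -> 0
  row 30 [11110]: (((NOT 1 AND NOT 1) OR NOT 1) XOR 1) -> 1
  row 31 [11111]: (((NOT 1 AND NOT 1) OR NOT 1) XOR 1) -> 1
Full result column, 4 rows per line (a,b,c fixed per line; d,e runs 00..11 left to right):
  rows 0-3 [a,b,c=000]: 1111  = hex F
  rows 4-7 [a,b,c=001]: 1111  = hex F
  rows 8-11 [a,b,c=010]: 0000  = hex 0
  rows 12-15 [a,b,c=011]: 0000  = hex 0
  rows 16-19 [a,b,c=100]: 1100  = hex C
  rows 20-23 [a,b,c=101]: 1100  = hex C
  rows 24-27 [a,b,c=110]: 0011  = hex 3
  rows 28-31 [a,b,c=111]: 0011  = hex 3
Output column (row 0 .. row 31) = 11111111000000001100110000110011
Output column grouped in 4s = 1111 1111 0000 0000 1100 1100 0011 0011 = 0xFF00CC33
Convert to decimal digit by digit (value = value*16 + digit):
  F -> 15
  15*16 + 15 (F) = 255
  255*16 + 0 = 4080
  4080*16 + 0 = 65280
  65280*16 + 12 (C) = 1044492
  1044492*16 + 12 (C) = 16711884
  16711884*16 + 3 = 267390147
  267390147*16 + 3 = 4278242355
Decimal = 4278242355

4278242355


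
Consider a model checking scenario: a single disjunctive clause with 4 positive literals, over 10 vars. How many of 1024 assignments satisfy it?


Step 1: Total=2^10=1024
Step 2: Unsat when all 4 false: 2^6=64
Step 3: Sat=1024-64=960

960


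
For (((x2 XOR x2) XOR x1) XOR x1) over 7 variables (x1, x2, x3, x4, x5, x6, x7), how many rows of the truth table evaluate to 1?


Formula: (((x2 XOR x2) XOR x1) XOR x1) over 7 vars (128 rows)
Evaluate each row (x1, x2, x3, x4, x5, x6, x7 as bits, MSB first):
  row 0 [0000000]: (((0 XOR 0) XOR 0) XOR 0) -> 0
  row 1 [0000001]: (((0 XOR 0) XOR 0) XOR 0) -> 0
  row 2 [0000010]: (((0 XOR 0) XOR 0) XOR 0) -> 0
  row 3 [0000011]: (((0 XOR 0) XOR 0) XOR 0) -> 0
  row 4 [0000100]: (((0 XOR 0) XOR 0) XOR 0) -> 0
  (every remaining row is evaluated the same way; all 128 results are listed next)
Full result column, 8 rows per line (x1,x2,x3,x4 fixed per line; x5,x6,x7 runs 000..111 left to right):
  rows 0-7 [x1,x2,x3,x4=0000]: 00000000  (ones: 0)
  rows 8-15 [x1,x2,x3,x4=0001]: 00000000  (ones: 0)
  rows 16-23 [x1,x2,x3,x4=0010]: 00000000  (ones: 0)
  rows 24-31 [x1,x2,x3,x4=0011]: 00000000  (ones: 0)
  rows 32-39 [x1,x2,x3,x4=0100]: 00000000  (ones: 0)
  rows 40-47 [x1,x2,x3,x4=0101]: 00000000  (ones: 0)
  rows 48-55 [x1,x2,x3,x4=0110]: 00000000  (ones: 0)
  rows 56-63 [x1,x2,x3,x4=0111]: 00000000  (ones: 0)
  rows 64-71 [x1,x2,x3,x4=1000]: 00000000  (ones: 0)
  rows 72-79 [x1,x2,x3,x4=1001]: 00000000  (ones: 0)
  rows 80-87 [x1,x2,x3,x4=1010]: 00000000  (ones: 0)
  rows 88-95 [x1,x2,x3,x4=1011]: 00000000  (ones: 0)
  rows 96-103 [x1,x2,x3,x4=1100]: 00000000  (ones: 0)
  rows 104-111 [x1,x2,x3,x4=1101]: 00000000  (ones: 0)
  rows 112-119 [x1,x2,x3,x4=1110]: 00000000  (ones: 0)
  rows 120-127 [x1,x2,x3,x4=1111]: 00000000  (ones: 0)
Count of 1-rows = 0+0+0+0+0+0+0+0+0+0+0+0+0+0+0+0 = 0

0


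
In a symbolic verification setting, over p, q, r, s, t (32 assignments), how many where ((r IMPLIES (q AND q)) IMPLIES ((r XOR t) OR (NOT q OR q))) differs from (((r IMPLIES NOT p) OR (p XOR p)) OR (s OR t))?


F1 = ((r IMPLIES (q AND q)) IMPLIES ((r XOR t) OR (NOT q OR q)))
F2 = (((r IMPLIES NOT p) OR (p XOR p)) OR (s OR t))
Evaluate both on each of 32 rows (bits = p,q,r,s,t):
  row 0 [00000]: F1=1 F2=1 -> 0
  row 1 [00001]: F1=1 F2=1 -> 0
  row 2 [00010]: F1=1 F2=1 -> 0
  row 3 [00011]: F1=1 F2=1 -> 0
  row 4 [00100]: F1=1 F2=1 -> 0
  row 5 [00101]: F1=1 F2=1 -> 0
  row 6 [00110]: F1=1 F2=1 -> 0
  row 7 [00111]: F1=1 F2=1 -> 0
  row 8 [01000]: F1=1 F2=1 -> 0
  row 9 [01001]: F1=1 F2=1 -> 0
  row 10 [01010]: F1=1 F2=1 -> 0
  row 11 [01011]: F1=1 F2=1 -> 0
  row 12 [01100]: F1=1 F2=1 -> 0
  row 13 [01101]: F1=1 F2=1 -> 0
  row 14 [01110]: F1=1 F2=1 -> 0
  row 15 [01111]: F1=1 F2=1 -> 0
  row 16 [10000]: F1=1 F2=1 -> 0
  row 17 [10001]: F1=1 F2=1 -> 0
  row 18 [10010]: F1=1 F2=1 -> 0
  row 19 [10011]: F1=1 F2=1 -> 0
  row 20 [10100]: F1=1 F2=0 (differ) -> 1
  row 21 [10101]: F1=1 F2=1 -> 0
  row 22 [10110]: F1=1 F2=1 -> 0
  row 23 [10111]: F1=1 F2=1 -> 0
  row 24 [11000]: F1=1 F2=1 -> 0
  row 25 [11001]: F1=1 F2=1 -> 0
  row 26 [11010]: F1=1 F2=1 -> 0
  row 27 [11011]: F1=1 F2=1 -> 0
  row 28 [11100]: F1=1 F2=0 (differ) -> 1
  row 29 [11101]: F1=1 F2=1 -> 0
  row 30 [11110]: F1=1 F2=1 -> 0
  row 31 [11111]: F1=1 F2=1 -> 0
Full result column, 8 rows per line (p,q fixed per line; r,s,t runs 000..111 left to right):
  rows 0-7 [p,q=00]: 00000000  (ones: 0)
  rows 8-15 [p,q=01]: 00000000  (ones: 0)
  rows 16-23 [p,q=10]: 00001000  (ones: 1)
  rows 24-31 [p,q=11]: 00001000  (ones: 1)
Disagreements = 0+0+1+1 = 2

2


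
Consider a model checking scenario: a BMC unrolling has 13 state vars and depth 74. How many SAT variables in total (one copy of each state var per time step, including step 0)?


BMC unrolls to depth k, creating one copy of each state var for steps 0..k.
Step count = 74 + 1 = 75 (steps 0 through 74)
Vars per step = 13
Total = 13 * 75 = 975

975
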